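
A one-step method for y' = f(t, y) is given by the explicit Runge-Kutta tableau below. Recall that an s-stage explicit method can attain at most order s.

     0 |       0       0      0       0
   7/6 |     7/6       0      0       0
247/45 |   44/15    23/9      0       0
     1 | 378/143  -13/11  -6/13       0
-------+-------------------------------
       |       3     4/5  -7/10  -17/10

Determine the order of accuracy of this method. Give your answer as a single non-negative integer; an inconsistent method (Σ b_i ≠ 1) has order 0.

b = (3, 4/5, -7/10, -17/10)
c = (0, 7/6, 247/45, 1)
Ac = (0, 0, 161/54, -1291/330)
Σ b_i: 3·1 + 4/5·1 + (-7/10)·1 + (-17/10)·1 = 7/5 ≠ 1 ⇒ order 0.

0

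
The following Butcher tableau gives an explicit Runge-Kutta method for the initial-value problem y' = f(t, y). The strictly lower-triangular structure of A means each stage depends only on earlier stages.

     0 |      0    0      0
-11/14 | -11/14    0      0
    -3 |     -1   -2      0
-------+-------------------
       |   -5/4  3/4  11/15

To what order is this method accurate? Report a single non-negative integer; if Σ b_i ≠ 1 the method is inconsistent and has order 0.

b = (-5/4, 3/4, 11/15)
c = (0, -11/14, -3)
Ac = (0, 0, 11/7)
Σ b_i: (-5/4)·1 + 3/4·1 + 11/15·1 = 7/30 ≠ 1 ⇒ order 0.

0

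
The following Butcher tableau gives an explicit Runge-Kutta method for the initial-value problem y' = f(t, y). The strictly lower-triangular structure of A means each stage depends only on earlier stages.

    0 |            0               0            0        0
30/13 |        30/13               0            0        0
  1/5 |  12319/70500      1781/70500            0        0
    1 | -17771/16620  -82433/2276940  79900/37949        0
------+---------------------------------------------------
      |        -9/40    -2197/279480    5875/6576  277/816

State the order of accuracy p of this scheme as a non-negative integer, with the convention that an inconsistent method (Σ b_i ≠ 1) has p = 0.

4

b = (-9/40, -2197/279480, 5875/6576, 277/816)
c = (0, 30/13, 1/5, 1)
Ac = (0, 0, 137/2350, 187/554)
Σ b_i: (-9/40)·1 + (-2197/279480)·1 + 5875/6576·1 + 277/816·1 = 1 ✓
b·c: (-2197/279480)·30/13 + 5875/6576·1/5 + 277/816·1 = 1/2 ✓
b·c²: (-2197/279480)·900/169 + 5875/6576·1/25 + 277/816·1 = 1/3 ✓
b·Ac: 5875/6576·137/2350 + 277/816·187/554 = 1/6 ✓
b·c³: (-2197/279480)·27000/2197 + 5875/6576·1/125 + 277/816·1 = 1/4 ✓
b·(c∘Ac): 5875/6576·137/11750 + 277/816·187/554 = 1/8 ✓
b·Ac²: 5875/6576·411/3055 + 277/816·(-391/3601) = 1/12 ✓
b·A²c: 277/816·34/277 = 1/24 ✓; 4 stages ⇒ order 4.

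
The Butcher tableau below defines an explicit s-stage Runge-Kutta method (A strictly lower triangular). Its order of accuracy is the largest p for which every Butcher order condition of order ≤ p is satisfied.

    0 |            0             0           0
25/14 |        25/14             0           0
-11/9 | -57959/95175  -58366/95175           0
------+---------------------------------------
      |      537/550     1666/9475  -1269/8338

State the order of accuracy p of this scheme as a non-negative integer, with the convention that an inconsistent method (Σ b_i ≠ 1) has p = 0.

b = (537/550, 1666/9475, -1269/8338)
c = (0, 25/14, -11/9)
Ac = (0, 0, -4169/3807)
Σ b_i: 537/550·1 + 1666/9475·1 + (-1269/8338)·1 = 1 ✓
b·c: 1666/9475·25/14 + (-1269/8338)·(-11/9) = 1/2 ✓
b·c²: 1666/9475·625/196 + (-1269/8338)·121/81 = 1/3 ✓
b·Ac: (-1269/8338)·(-4169/3807) = 1/6 ✓; 3 stages ⇒ order 3.

3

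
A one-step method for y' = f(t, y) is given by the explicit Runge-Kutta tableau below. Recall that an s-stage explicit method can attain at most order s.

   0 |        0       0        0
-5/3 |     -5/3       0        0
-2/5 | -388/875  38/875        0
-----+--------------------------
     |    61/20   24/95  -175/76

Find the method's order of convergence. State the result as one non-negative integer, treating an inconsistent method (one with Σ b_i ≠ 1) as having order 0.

b = (61/20, 24/95, -175/76)
c = (0, -5/3, -2/5)
Ac = (0, 0, -38/525)
Σ b_i: 61/20·1 + 24/95·1 + (-175/76)·1 = 1 ✓
b·c: 24/95·(-5/3) + (-175/76)·(-2/5) = 1/2 ✓
b·c²: 24/95·25/9 + (-175/76)·4/25 = 1/3 ✓
b·Ac: (-175/76)·(-38/525) = 1/6 ✓; 3 stages ⇒ order 3.

3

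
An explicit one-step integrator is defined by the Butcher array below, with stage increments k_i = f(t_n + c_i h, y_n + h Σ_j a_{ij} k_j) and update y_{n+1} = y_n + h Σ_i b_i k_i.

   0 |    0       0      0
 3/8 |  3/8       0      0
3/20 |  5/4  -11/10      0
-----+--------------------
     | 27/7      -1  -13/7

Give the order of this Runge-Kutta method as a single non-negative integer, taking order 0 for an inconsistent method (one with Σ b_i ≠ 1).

1

b = (27/7, -1, -13/7)
c = (0, 3/8, 3/20)
Ac = (0, 0, -33/80)
Σ b_i: 27/7·1 + (-1)·1 + (-13/7)·1 = 1 ✓
b·c: (-1)·3/8 + (-13/7)·3/20 = -183/280 ≠ 1/2 ⇒ order 1.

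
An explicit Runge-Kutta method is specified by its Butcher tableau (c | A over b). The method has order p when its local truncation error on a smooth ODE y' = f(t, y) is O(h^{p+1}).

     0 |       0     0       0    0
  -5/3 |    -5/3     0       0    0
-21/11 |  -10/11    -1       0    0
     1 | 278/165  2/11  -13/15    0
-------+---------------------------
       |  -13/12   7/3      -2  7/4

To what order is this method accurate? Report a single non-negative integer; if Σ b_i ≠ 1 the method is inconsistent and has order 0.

1

b = (-13/12, 7/3, -2, 7/4)
c = (0, -5/3, -21/11, 1)
Ac = (0, 0, 5/3, 223/165)
Σ b_i: (-13/12)·1 + 7/3·1 + (-2)·1 + 7/4·1 = 1 ✓
b·c: 7/3·(-5/3) + (-2)·(-21/11) + 7/4·1 = 665/396 ≠ 1/2 ⇒ order 1.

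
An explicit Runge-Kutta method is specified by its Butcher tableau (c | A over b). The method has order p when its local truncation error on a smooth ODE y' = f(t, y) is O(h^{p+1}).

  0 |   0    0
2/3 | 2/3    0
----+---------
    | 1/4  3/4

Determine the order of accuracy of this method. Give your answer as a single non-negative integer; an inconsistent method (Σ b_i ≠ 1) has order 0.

b = (1/4, 3/4)
c = (0, 2/3)
Σ b_i: 1/4·1 + 3/4·1 = 1 ✓
b·c: 3/4·2/3 = 1/2 ✓; 2 stages ⇒ order 2.

2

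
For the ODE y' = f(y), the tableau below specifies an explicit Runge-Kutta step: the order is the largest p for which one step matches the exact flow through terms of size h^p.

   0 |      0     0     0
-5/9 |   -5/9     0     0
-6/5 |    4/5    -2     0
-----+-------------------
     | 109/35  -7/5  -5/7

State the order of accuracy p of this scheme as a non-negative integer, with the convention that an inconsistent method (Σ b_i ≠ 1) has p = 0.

1

b = (109/35, -7/5, -5/7)
c = (0, -5/9, -6/5)
Ac = (0, 0, 10/9)
Σ b_i: 109/35·1 + (-7/5)·1 + (-5/7)·1 = 1 ✓
b·c: (-7/5)·(-5/9) + (-5/7)·(-6/5) = 103/63 ≠ 1/2 ⇒ order 1.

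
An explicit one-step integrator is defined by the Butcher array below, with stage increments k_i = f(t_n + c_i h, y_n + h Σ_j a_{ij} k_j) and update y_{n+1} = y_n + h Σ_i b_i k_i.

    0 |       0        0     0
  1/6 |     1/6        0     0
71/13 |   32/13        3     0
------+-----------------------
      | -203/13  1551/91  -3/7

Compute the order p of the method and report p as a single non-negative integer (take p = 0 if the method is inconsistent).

2

b = (-203/13, 1551/91, -3/7)
c = (0, 1/6, 71/13)
Ac = (0, 0, 1/2)
Σ b_i: (-203/13)·1 + 1551/91·1 + (-3/7)·1 = 1 ✓
b·c: 1551/91·1/6 + (-3/7)·71/13 = 1/2 ✓
b·c²: 1551/91·1/36 + (-3/7)·5041/169 = -24965/2028 ≠ 1/3 ⇒ order 2.
b·Ac: (-3/7)·1/2 = -3/14 ≠ 1/6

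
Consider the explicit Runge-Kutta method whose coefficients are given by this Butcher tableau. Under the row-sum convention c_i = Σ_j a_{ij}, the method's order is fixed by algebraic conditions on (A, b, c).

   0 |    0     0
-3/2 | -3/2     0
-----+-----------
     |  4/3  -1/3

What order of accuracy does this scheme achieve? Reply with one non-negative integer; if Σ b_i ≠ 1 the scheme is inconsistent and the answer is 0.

2

b = (4/3, -1/3)
c = (0, -3/2)
Σ b_i: 4/3·1 + (-1/3)·1 = 1 ✓
b·c: (-1/3)·(-3/2) = 1/2 ✓; 2 stages ⇒ order 2.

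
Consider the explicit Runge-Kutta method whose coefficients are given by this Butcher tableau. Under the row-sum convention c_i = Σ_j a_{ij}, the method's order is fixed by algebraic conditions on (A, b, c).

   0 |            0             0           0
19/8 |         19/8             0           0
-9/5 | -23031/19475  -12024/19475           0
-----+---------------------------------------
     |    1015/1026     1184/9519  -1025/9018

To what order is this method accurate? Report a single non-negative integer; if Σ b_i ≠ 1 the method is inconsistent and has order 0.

3

b = (1015/1026, 1184/9519, -1025/9018)
c = (0, 19/8, -9/5)
Ac = (0, 0, -1503/1025)
Σ b_i: 1015/1026·1 + 1184/9519·1 + (-1025/9018)·1 = 1 ✓
b·c: 1184/9519·19/8 + (-1025/9018)·(-9/5) = 1/2 ✓
b·c²: 1184/9519·361/64 + (-1025/9018)·81/25 = 1/3 ✓
b·Ac: (-1025/9018)·(-1503/1025) = 1/6 ✓; 3 stages ⇒ order 3.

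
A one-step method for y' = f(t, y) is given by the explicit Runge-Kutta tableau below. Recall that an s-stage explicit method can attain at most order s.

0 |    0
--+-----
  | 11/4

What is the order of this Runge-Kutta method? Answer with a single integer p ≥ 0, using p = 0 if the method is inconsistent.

b = (11/4)
c = (0)
Σ b_i: 11/4·1 = 11/4 ≠ 1 ⇒ order 0.

0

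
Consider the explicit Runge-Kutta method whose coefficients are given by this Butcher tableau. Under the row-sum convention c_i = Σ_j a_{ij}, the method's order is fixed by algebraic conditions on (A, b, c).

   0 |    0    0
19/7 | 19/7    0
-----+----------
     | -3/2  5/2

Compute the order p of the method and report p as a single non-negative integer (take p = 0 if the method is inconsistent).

1

b = (-3/2, 5/2)
c = (0, 19/7)
Σ b_i: (-3/2)·1 + 5/2·1 = 1 ✓
b·c: 5/2·19/7 = 95/14 ≠ 1/2 ⇒ order 1.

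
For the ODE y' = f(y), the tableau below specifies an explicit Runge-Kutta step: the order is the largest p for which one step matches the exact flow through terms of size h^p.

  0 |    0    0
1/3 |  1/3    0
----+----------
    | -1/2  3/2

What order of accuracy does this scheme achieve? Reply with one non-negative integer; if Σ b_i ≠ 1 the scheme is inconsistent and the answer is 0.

b = (-1/2, 3/2)
c = (0, 1/3)
Σ b_i: (-1/2)·1 + 3/2·1 = 1 ✓
b·c: 3/2·1/3 = 1/2 ✓; 2 stages ⇒ order 2.

2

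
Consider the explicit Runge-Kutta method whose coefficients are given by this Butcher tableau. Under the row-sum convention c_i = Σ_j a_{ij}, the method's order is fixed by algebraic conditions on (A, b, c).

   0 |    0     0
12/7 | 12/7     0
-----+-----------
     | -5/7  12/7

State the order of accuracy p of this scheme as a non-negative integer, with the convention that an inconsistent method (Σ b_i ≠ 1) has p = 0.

b = (-5/7, 12/7)
c = (0, 12/7)
Σ b_i: (-5/7)·1 + 12/7·1 = 1 ✓
b·c: 12/7·12/7 = 144/49 ≠ 1/2 ⇒ order 1.

1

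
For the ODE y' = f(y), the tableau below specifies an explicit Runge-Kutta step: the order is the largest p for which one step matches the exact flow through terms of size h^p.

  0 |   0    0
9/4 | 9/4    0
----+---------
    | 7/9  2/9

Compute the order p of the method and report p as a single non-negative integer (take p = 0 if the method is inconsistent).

b = (7/9, 2/9)
c = (0, 9/4)
Σ b_i: 7/9·1 + 2/9·1 = 1 ✓
b·c: 2/9·9/4 = 1/2 ✓; 2 stages ⇒ order 2.

2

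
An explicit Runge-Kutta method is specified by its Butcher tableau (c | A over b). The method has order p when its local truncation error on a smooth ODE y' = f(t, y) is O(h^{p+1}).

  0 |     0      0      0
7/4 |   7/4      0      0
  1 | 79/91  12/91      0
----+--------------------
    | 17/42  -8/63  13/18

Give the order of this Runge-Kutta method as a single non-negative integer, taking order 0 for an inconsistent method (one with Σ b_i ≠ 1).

3

b = (17/42, -8/63, 13/18)
c = (0, 7/4, 1)
Ac = (0, 0, 3/13)
Σ b_i: 17/42·1 + (-8/63)·1 + 13/18·1 = 1 ✓
b·c: (-8/63)·7/4 + 13/18·1 = 1/2 ✓
b·c²: (-8/63)·49/16 + 13/18·1 = 1/3 ✓
b·Ac: 13/18·3/13 = 1/6 ✓; 3 stages ⇒ order 3.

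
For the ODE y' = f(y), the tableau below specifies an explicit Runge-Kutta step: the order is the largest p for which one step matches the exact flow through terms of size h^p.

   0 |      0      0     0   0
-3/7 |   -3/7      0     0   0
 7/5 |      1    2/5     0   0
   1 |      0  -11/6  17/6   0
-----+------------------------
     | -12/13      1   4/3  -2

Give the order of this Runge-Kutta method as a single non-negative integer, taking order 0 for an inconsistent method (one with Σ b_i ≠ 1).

b = (-12/13, 1, 4/3, -2)
c = (0, -3/7, 7/5, 1)
Ac = (0, 0, -6/35, 499/105)
Σ b_i: (-12/13)·1 + 1·1 + 4/3·1 + (-2)·1 = -23/39 ≠ 1 ⇒ order 0.

0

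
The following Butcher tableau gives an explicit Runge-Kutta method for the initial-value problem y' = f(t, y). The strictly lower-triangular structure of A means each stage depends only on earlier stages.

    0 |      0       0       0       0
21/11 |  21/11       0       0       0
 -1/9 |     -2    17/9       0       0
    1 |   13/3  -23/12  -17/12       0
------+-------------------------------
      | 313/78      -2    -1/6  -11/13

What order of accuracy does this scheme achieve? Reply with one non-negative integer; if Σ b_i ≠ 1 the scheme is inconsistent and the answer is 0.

b = (313/78, -2, -1/6, -11/13)
c = (0, 21/11, -1/9, 1)
Ac = (0, 0, 119/33, -1040/297)
Σ b_i: 313/78·1 + (-2)·1 + (-1/6)·1 + (-11/13)·1 = 1 ✓
b·c: (-2)·21/11 + (-1/6)·(-1/9) + (-11/13)·1 = -35875/7722 ≠ 1/2 ⇒ order 1.

1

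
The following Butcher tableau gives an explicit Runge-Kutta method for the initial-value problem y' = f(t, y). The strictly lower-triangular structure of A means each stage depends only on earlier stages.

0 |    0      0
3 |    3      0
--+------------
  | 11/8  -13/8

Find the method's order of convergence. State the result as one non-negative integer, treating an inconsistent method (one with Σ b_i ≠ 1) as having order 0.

b = (11/8, -13/8)
c = (0, 3)
Σ b_i: 11/8·1 + (-13/8)·1 = -1/4 ≠ 1 ⇒ order 0.

0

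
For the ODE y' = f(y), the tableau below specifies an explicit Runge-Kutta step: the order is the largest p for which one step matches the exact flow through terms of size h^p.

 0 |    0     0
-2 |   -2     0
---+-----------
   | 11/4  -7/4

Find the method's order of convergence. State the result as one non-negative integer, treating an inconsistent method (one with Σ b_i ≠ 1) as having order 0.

b = (11/4, -7/4)
c = (0, -2)
Σ b_i: 11/4·1 + (-7/4)·1 = 1 ✓
b·c: (-7/4)·(-2) = 7/2 ≠ 1/2 ⇒ order 1.

1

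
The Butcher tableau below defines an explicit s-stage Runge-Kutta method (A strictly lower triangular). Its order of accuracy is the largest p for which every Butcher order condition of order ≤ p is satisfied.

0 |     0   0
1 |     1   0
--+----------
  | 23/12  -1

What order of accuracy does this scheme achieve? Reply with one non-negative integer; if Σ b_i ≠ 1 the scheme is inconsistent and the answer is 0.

0

b = (23/12, -1)
c = (0, 1)
Σ b_i: 23/12·1 + (-1)·1 = 11/12 ≠ 1 ⇒ order 0.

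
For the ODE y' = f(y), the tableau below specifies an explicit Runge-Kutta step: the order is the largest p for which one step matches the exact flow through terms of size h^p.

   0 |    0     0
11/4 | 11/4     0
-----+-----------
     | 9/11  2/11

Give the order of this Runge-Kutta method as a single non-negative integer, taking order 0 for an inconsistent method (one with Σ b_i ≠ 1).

2

b = (9/11, 2/11)
c = (0, 11/4)
Σ b_i: 9/11·1 + 2/11·1 = 1 ✓
b·c: 2/11·11/4 = 1/2 ✓; 2 stages ⇒ order 2.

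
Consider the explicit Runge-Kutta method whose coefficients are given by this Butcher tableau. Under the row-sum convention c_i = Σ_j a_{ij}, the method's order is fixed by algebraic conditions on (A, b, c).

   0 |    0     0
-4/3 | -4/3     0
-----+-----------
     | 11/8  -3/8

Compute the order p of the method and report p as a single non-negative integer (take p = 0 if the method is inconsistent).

b = (11/8, -3/8)
c = (0, -4/3)
Σ b_i: 11/8·1 + (-3/8)·1 = 1 ✓
b·c: (-3/8)·(-4/3) = 1/2 ✓; 2 stages ⇒ order 2.

2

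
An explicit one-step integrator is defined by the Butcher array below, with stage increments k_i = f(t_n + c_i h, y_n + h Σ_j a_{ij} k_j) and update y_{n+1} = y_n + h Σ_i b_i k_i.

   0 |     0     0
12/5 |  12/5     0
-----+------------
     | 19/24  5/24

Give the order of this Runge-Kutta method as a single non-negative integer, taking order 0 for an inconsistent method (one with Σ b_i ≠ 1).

2

b = (19/24, 5/24)
c = (0, 12/5)
Σ b_i: 19/24·1 + 5/24·1 = 1 ✓
b·c: 5/24·12/5 = 1/2 ✓; 2 stages ⇒ order 2.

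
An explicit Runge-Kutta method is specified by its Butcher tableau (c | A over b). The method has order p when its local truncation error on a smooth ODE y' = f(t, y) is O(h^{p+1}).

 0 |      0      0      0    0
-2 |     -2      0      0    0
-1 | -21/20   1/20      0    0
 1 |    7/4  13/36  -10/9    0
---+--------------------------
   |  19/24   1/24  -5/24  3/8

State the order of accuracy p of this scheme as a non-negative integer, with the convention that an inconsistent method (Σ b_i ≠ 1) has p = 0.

4

b = (19/24, 1/24, -5/24, 3/8)
c = (0, -2, -1, 1)
Ac = (0, 0, -1/10, 7/18)
Σ b_i: 19/24·1 + 1/24·1 + (-5/24)·1 + 3/8·1 = 1 ✓
b·c: 1/24·(-2) + (-5/24)·(-1) + 3/8·1 = 1/2 ✓
b·c²: 1/24·4 + (-5/24)·1 + 3/8·1 = 1/3 ✓
b·Ac: (-5/24)·(-1/10) + 3/8·7/18 = 1/6 ✓
b·c³: 1/24·(-8) + (-5/24)·(-1) + 3/8·1 = 1/4 ✓
b·(c∘Ac): (-5/24)·1/10 + 3/8·7/18 = 1/8 ✓
b·Ac²: (-5/24)·1/5 + 3/8·1/3 = 1/12 ✓
b·A²c: 3/8·1/9 = 1/24 ✓; 4 stages ⇒ order 4.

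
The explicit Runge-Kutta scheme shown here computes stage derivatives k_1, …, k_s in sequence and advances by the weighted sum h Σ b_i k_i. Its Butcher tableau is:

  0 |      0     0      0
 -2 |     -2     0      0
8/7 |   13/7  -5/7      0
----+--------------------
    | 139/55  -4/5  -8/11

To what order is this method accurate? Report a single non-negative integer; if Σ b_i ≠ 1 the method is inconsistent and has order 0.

1

b = (139/55, -4/5, -8/11)
c = (0, -2, 8/7)
Ac = (0, 0, 10/7)
Σ b_i: 139/55·1 + (-4/5)·1 + (-8/11)·1 = 1 ✓
b·c: (-4/5)·(-2) + (-8/11)·8/7 = 296/385 ≠ 1/2 ⇒ order 1.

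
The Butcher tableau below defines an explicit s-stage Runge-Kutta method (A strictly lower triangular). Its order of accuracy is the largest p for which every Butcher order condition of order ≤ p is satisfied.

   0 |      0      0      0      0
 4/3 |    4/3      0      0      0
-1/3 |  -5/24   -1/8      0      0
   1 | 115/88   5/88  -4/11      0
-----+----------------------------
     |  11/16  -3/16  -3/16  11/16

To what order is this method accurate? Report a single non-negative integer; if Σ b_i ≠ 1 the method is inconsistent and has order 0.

b = (11/16, -3/16, -3/16, 11/16)
c = (0, 4/3, -1/3, 1)
Ac = (0, 0, -1/6, 13/66)
Σ b_i: 11/16·1 + (-3/16)·1 + (-3/16)·1 + 11/16·1 = 1 ✓
b·c: (-3/16)·4/3 + (-3/16)·(-1/3) + 11/16·1 = 1/2 ✓
b·c²: (-3/16)·16/9 + (-3/16)·1/9 + 11/16·1 = 1/3 ✓
b·Ac: (-3/16)·(-1/6) + 11/16·13/66 = 1/6 ✓
b·c³: (-3/16)·64/27 + (-3/16)·(-1/27) + 11/16·1 = 1/4 ✓
b·(c∘Ac): (-3/16)·1/18 + 11/16·13/66 = 1/8 ✓
b·Ac²: (-3/16)·(-2/9) + 11/16·2/33 = 1/12 ✓
b·A²c: 11/16·2/33 = 1/24 ✓; 4 stages ⇒ order 4.

4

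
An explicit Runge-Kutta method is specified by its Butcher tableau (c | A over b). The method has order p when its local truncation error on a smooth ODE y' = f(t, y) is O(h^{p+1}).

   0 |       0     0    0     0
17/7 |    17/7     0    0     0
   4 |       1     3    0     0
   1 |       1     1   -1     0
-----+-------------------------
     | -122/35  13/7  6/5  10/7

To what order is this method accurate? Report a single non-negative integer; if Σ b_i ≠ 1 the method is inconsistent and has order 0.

b = (-122/35, 13/7, 6/5, 10/7)
c = (0, 17/7, 4, 1)
Ac = (0, 0, 51/7, -11/7)
Σ b_i: (-122/35)·1 + 13/7·1 + 6/5·1 + 10/7·1 = 1 ✓
b·c: 13/7·17/7 + 6/5·4 + 10/7·1 = 2631/245 ≠ 1/2 ⇒ order 1.

1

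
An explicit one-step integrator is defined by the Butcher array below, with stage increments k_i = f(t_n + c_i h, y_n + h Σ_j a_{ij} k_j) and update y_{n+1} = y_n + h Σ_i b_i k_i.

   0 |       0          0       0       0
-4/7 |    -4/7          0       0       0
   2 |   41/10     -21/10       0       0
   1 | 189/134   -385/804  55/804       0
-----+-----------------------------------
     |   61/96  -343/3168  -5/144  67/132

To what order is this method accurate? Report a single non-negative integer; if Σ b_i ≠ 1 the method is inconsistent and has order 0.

b = (61/96, -343/3168, -5/144, 67/132)
c = (0, -4/7, 2, 1)
Ac = (0, 0, 6/5, 55/134)
Σ b_i: 61/96·1 + (-343/3168)·1 + (-5/144)·1 + 67/132·1 = 1 ✓
b·c: (-343/3168)·(-4/7) + (-5/144)·2 + 67/132·1 = 1/2 ✓
b·c²: (-343/3168)·16/49 + (-5/144)·4 + 67/132·1 = 1/3 ✓
b·Ac: (-5/144)·6/5 + 67/132·55/134 = 1/6 ✓
b·c³: (-343/3168)·(-64/343) + (-5/144)·8 + 67/132·1 = 1/4 ✓
b·(c∘Ac): (-5/144)·12/5 + 67/132·55/134 = 1/8 ✓
b·Ac²: (-5/144)·(-24/35) + 67/132·55/469 = 1/12 ✓
b·A²c: 67/132·11/134 = 1/24 ✓; 4 stages ⇒ order 4.

4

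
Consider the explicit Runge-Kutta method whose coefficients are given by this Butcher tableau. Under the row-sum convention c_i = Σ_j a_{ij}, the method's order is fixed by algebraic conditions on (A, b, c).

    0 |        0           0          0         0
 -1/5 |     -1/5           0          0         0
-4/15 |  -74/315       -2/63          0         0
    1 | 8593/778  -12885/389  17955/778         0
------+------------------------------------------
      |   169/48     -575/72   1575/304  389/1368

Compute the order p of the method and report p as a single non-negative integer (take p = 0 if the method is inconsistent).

b = (169/48, -575/72, 1575/304, 389/1368)
c = (0, -1/5, -4/15, 1)
Ac = (0, 0, 2/315, 183/389)
Σ b_i: 169/48·1 + (-575/72)·1 + 1575/304·1 + 389/1368·1 = 1 ✓
b·c: (-575/72)·(-1/5) + 1575/304·(-4/15) + 389/1368·1 = 1/2 ✓
b·c²: (-575/72)·1/25 + 1575/304·16/225 + 389/1368·1 = 1/3 ✓
b·Ac: 1575/304·2/315 + 389/1368·183/389 = 1/6 ✓
b·c³: (-575/72)·(-1/125) + 1575/304·(-64/3375) + 389/1368·1 = 1/4 ✓
b·(c∘Ac): 1575/304·(-8/4725) + 389/1368·183/389 = 1/8 ✓
b·Ac²: 1575/304·(-2/1575) + 389/1368·123/389 = 1/12 ✓
b·A²c: 389/1368·57/389 = 1/24 ✓; 4 stages ⇒ order 4.

4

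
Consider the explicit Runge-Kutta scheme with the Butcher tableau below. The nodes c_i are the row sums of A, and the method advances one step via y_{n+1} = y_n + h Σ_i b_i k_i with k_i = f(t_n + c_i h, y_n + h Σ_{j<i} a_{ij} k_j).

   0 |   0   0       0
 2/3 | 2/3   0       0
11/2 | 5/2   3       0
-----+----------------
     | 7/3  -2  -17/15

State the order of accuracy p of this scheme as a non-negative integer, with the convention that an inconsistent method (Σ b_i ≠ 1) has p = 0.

b = (7/3, -2, -17/15)
c = (0, 2/3, 11/2)
Ac = (0, 0, 2)
Σ b_i: 7/3·1 + (-2)·1 + (-17/15)·1 = -4/5 ≠ 1 ⇒ order 0.

0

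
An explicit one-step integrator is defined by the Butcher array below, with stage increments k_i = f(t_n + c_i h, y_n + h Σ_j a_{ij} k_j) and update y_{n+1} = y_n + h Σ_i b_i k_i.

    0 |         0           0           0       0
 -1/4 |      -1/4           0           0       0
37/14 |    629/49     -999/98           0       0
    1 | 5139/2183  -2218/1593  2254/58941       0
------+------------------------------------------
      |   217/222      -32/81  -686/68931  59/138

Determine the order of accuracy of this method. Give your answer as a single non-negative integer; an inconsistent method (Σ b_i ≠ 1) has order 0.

4

b = (217/222, -32/81, -686/68931, 59/138)
c = (0, -1/4, 37/14, 1)
Ac = (0, 0, 999/392, 53/118)
Σ b_i: 217/222·1 + (-32/81)·1 + (-686/68931)·1 + 59/138·1 = 1 ✓
b·c: (-32/81)·(-1/4) + (-686/68931)·37/14 + 59/138·1 = 1/2 ✓
b·c²: (-32/81)·1/16 + (-686/68931)·1369/196 + 59/138·1 = 1/3 ✓
b·Ac: (-686/68931)·999/392 + 59/138·53/118 = 1/6 ✓
b·c³: (-32/81)·(-1/64) + (-686/68931)·50653/2744 + 59/138·1 = 1/4 ✓
b·(c∘Ac): (-686/68931)·36963/5488 + 59/138·53/118 = 1/8 ✓
b·Ac²: (-686/68931)·(-999/1568) + 59/138·85/472 = 1/12 ✓
b·A²c: 59/138·23/236 = 1/24 ✓; 4 stages ⇒ order 4.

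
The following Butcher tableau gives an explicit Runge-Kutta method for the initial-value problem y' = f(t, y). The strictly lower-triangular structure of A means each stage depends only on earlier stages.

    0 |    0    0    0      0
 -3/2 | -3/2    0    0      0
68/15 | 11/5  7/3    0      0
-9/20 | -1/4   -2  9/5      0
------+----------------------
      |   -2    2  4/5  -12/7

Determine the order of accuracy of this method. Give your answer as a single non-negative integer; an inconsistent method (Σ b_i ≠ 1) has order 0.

0

b = (-2, 2, 4/5, -12/7)
c = (0, -3/2, 68/15, -9/20)
Ac = (0, 0, -7/2, 279/25)
Σ b_i: (-2)·1 + 2·1 + 4/5·1 + (-12/7)·1 = -32/35 ≠ 1 ⇒ order 0.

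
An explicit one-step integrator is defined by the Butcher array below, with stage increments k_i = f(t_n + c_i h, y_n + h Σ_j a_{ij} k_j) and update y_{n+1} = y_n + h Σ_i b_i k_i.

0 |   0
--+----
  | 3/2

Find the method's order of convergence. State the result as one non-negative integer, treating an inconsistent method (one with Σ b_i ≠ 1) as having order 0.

0

b = (3/2)
c = (0)
Σ b_i: 3/2·1 = 3/2 ≠ 1 ⇒ order 0.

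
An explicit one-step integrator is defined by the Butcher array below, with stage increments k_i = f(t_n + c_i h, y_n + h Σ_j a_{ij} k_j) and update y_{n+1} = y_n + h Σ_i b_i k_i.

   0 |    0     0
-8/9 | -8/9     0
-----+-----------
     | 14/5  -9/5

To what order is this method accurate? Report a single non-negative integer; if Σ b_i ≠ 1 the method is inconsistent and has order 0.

1

b = (14/5, -9/5)
c = (0, -8/9)
Σ b_i: 14/5·1 + (-9/5)·1 = 1 ✓
b·c: (-9/5)·(-8/9) = 8/5 ≠ 1/2 ⇒ order 1.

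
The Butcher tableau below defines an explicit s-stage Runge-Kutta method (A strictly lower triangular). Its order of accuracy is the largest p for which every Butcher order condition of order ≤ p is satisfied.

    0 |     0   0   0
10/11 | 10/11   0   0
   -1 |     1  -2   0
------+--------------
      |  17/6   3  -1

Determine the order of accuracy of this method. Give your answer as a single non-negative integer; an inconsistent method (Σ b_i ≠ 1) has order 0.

0

b = (17/6, 3, -1)
c = (0, 10/11, -1)
Ac = (0, 0, -20/11)
Σ b_i: 17/6·1 + 3·1 + (-1)·1 = 29/6 ≠ 1 ⇒ order 0.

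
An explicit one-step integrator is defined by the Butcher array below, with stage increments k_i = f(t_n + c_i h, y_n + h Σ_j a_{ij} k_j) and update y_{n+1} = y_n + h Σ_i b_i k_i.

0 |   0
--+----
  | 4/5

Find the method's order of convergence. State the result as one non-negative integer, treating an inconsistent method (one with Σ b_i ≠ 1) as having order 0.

0

b = (4/5)
c = (0)
Σ b_i: 4/5·1 = 4/5 ≠ 1 ⇒ order 0.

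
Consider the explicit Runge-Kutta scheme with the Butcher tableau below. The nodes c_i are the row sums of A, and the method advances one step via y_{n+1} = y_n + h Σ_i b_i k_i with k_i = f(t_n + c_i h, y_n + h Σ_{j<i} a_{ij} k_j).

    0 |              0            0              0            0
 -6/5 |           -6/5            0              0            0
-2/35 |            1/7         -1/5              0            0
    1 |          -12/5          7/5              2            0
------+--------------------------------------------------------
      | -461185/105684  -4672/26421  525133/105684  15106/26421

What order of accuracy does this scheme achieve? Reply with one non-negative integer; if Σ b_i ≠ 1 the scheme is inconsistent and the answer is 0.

b = (-461185/105684, -4672/26421, 525133/105684, 15106/26421)
c = (0, -6/5, -2/35, 1)
Ac = (0, 0, 6/25, -314/175)
Σ b_i: (-461185/105684)·1 + (-4672/26421)·1 + 525133/105684·1 + 15106/26421·1 = 1 ✓
b·c: (-4672/26421)·(-6/5) + 525133/105684·(-2/35) + 15106/26421·1 = 1/2 ✓
b·c²: (-4672/26421)·36/25 + 525133/105684·4/1225 + 15106/26421·1 = 1/3 ✓
b·Ac: 525133/105684·6/25 + 15106/26421·(-314/175) = 1/6 ✓
b·c³: (-4672/26421)·(-216/125) + 525133/105684·(-8/42875) + 15106/26421·1 = 192956/220175 ≠ 1/4 ⇒ order 3.
b·(c∘Ac): 525133/105684·(-12/875) + 15106/26421·(-314/175) = -3613117/3302625 ≠ 1/8
b·Ac²: 525133/105684·(-36/125) + 15106/26421·12388/6125 = -254003/924735 ≠ 1/12
b·A²c: 15106/26421·12/25 = 60424/220175 ≠ 1/24

3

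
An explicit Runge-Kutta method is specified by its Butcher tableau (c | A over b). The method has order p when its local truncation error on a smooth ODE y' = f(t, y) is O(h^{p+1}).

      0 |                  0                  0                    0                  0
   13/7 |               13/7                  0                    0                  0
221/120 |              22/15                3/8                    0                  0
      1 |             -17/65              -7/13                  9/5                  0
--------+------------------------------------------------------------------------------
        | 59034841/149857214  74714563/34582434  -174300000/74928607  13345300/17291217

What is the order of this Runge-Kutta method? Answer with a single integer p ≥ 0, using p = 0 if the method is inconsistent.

3

b = (59034841/149857214, 74714563/34582434, -174300000/74928607, 13345300/17291217)
c = (0, 13/7, 221/120, 1)
Ac = (0, 0, 39/56, 463/200)
Σ b_i: 59034841/149857214·1 + 74714563/34582434·1 + (-174300000/74928607)·1 + 13345300/17291217·1 = 1 ✓
b·c: 74714563/34582434·13/7 + (-174300000/74928607)·221/120 + 13345300/17291217·1 = 1/2 ✓
b·c²: 74714563/34582434·169/49 + (-174300000/74928607)·48841/14400 + 13345300/17291217·1 = 1/3 ✓
b·Ac: (-174300000/74928607)·39/56 + 13345300/17291217·463/200 = 1/6 ✓
b·c³: 74714563/34582434·2197/343 + (-174300000/74928607)·10793861/1728000 + 13345300/17291217·1 = 462542261/5809848912 ≠ 1/4 ⇒ order 3.
b·(c∘Ac): (-174300000/74928607)·2873/2240 + 13345300/17291217·463/200 = -20695318/17291217 ≠ 1/8
b·Ac²: (-174300000/74928607)·507/392 + 13345300/17291217·237887/56000 = 2613733811/9683081520 ≠ 1/12
b·A²c: 13345300/17291217·351/280 = 78070005/80692346 ≠ 1/24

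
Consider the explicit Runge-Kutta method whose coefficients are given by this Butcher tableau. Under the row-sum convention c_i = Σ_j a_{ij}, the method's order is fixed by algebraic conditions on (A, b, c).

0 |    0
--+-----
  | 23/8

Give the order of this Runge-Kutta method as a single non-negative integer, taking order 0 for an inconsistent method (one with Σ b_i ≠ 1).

b = (23/8)
c = (0)
Σ b_i: 23/8·1 = 23/8 ≠ 1 ⇒ order 0.

0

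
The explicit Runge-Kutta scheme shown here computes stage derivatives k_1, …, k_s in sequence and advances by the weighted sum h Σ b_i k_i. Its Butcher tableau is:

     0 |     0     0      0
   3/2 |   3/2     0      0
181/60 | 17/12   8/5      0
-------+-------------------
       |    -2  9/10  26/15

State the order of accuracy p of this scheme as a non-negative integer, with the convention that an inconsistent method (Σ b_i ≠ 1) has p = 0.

0

b = (-2, 9/10, 26/15)
c = (0, 3/2, 181/60)
Ac = (0, 0, 12/5)
Σ b_i: (-2)·1 + 9/10·1 + 26/15·1 = 19/30 ≠ 1 ⇒ order 0.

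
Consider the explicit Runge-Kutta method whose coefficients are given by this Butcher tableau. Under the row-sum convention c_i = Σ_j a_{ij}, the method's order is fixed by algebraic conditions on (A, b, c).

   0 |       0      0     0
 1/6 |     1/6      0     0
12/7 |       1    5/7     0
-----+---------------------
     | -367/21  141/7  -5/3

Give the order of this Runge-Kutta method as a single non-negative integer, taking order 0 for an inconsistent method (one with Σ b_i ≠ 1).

b = (-367/21, 141/7, -5/3)
c = (0, 1/6, 12/7)
Ac = (0, 0, 5/42)
Σ b_i: (-367/21)·1 + 141/7·1 + (-5/3)·1 = 1 ✓
b·c: 141/7·1/6 + (-5/3)·12/7 = 1/2 ✓
b·c²: 141/7·1/36 + (-5/3)·144/49 = -2551/588 ≠ 1/3 ⇒ order 2.
b·Ac: (-5/3)·5/42 = -25/126 ≠ 1/6

2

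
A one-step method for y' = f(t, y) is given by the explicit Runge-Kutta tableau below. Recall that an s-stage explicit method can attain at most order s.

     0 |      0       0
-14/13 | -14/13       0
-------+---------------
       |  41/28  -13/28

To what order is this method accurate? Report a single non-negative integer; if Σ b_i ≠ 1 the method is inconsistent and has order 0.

b = (41/28, -13/28)
c = (0, -14/13)
Σ b_i: 41/28·1 + (-13/28)·1 = 1 ✓
b·c: (-13/28)·(-14/13) = 1/2 ✓; 2 stages ⇒ order 2.

2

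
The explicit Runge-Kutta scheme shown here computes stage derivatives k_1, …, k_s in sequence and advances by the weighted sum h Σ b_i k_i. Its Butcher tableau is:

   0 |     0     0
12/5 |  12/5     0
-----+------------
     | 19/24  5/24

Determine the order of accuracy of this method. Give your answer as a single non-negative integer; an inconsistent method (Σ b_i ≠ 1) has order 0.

2

b = (19/24, 5/24)
c = (0, 12/5)
Σ b_i: 19/24·1 + 5/24·1 = 1 ✓
b·c: 5/24·12/5 = 1/2 ✓; 2 stages ⇒ order 2.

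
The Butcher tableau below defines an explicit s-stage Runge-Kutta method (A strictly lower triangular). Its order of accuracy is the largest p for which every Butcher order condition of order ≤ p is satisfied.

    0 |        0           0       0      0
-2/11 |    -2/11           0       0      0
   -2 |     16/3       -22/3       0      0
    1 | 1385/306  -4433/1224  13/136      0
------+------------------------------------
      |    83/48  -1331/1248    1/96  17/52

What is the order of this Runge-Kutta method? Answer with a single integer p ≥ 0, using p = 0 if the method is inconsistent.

4

b = (83/48, -1331/1248, 1/96, 17/52)
c = (0, -2/11, -2, 1)
Ac = (0, 0, 4/3, 143/306)
Σ b_i: 83/48·1 + (-1331/1248)·1 + 1/96·1 + 17/52·1 = 1 ✓
b·c: (-1331/1248)·(-2/11) + 1/96·(-2) + 17/52·1 = 1/2 ✓
b·c²: (-1331/1248)·4/121 + 1/96·4 + 17/52·1 = 1/3 ✓
b·Ac: 1/96·4/3 + 17/52·143/306 = 1/6 ✓
b·c³: (-1331/1248)·(-8/1331) + 1/96·(-8) + 17/52·1 = 1/4 ✓
b·(c∘Ac): 1/96·(-8/3) + 17/52·143/306 = 1/8 ✓
b·Ac²: 1/96·(-8/33) + 17/52·26/99 = 1/12 ✓
b·A²c: 17/52·13/102 = 1/24 ✓; 4 stages ⇒ order 4.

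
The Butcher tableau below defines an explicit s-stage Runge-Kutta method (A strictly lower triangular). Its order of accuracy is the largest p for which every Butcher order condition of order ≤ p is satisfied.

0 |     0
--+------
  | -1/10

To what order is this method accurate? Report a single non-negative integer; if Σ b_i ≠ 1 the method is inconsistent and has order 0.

b = (-1/10)
c = (0)
Σ b_i: (-1/10)·1 = -1/10 ≠ 1 ⇒ order 0.

0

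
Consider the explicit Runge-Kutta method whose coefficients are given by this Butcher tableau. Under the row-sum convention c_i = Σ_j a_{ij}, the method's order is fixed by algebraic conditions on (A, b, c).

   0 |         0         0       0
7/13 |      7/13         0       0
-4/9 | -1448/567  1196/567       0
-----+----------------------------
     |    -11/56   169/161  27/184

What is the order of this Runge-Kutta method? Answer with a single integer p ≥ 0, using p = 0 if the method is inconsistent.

3

b = (-11/56, 169/161, 27/184)
c = (0, 7/13, -4/9)
Ac = (0, 0, 92/81)
Σ b_i: (-11/56)·1 + 169/161·1 + 27/184·1 = 1 ✓
b·c: 169/161·7/13 + 27/184·(-4/9) = 1/2 ✓
b·c²: 169/161·49/169 + 27/184·16/81 = 1/3 ✓
b·Ac: 27/184·92/81 = 1/6 ✓; 3 stages ⇒ order 3.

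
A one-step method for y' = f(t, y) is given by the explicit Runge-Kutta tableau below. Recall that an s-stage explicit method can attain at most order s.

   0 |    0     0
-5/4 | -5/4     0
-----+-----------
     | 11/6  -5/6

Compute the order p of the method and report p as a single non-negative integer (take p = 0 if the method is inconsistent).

b = (11/6, -5/6)
c = (0, -5/4)
Σ b_i: 11/6·1 + (-5/6)·1 = 1 ✓
b·c: (-5/6)·(-5/4) = 25/24 ≠ 1/2 ⇒ order 1.

1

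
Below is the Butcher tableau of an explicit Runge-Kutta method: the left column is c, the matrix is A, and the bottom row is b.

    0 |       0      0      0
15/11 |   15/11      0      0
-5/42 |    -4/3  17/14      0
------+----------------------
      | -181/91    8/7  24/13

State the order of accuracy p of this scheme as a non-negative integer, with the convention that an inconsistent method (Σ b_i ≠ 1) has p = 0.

1

b = (-181/91, 8/7, 24/13)
c = (0, 15/11, -5/42)
Ac = (0, 0, 255/154)
Σ b_i: (-181/91)·1 + 8/7·1 + 24/13·1 = 1 ✓
b·c: 8/7·15/11 + 24/13·(-5/42) = 1340/1001 ≠ 1/2 ⇒ order 1.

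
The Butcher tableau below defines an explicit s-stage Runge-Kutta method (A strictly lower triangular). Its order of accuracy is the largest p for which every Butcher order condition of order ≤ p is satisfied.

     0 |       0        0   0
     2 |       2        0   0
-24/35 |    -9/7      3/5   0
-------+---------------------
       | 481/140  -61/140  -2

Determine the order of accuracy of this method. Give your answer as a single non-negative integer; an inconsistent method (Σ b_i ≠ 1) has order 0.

2

b = (481/140, -61/140, -2)
c = (0, 2, -24/35)
Ac = (0, 0, 6/5)
Σ b_i: 481/140·1 + (-61/140)·1 + (-2)·1 = 1 ✓
b·c: (-61/140)·2 + (-2)·(-24/35) = 1/2 ✓
b·c²: (-61/140)·4 + (-2)·576/1225 = -3287/1225 ≠ 1/3 ⇒ order 2.
b·Ac: (-2)·6/5 = -12/5 ≠ 1/6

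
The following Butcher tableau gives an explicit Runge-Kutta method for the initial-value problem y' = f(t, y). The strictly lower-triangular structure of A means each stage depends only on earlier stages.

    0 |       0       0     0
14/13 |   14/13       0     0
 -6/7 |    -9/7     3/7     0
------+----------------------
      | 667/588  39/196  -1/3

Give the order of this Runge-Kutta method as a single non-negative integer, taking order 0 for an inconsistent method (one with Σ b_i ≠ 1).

2

b = (667/588, 39/196, -1/3)
c = (0, 14/13, -6/7)
Ac = (0, 0, 6/13)
Σ b_i: 667/588·1 + 39/196·1 + (-1/3)·1 = 1 ✓
b·c: 39/196·14/13 + (-1/3)·(-6/7) = 1/2 ✓
b·c²: 39/196·196/169 + (-1/3)·36/49 = -9/637 ≠ 1/3 ⇒ order 2.
b·Ac: (-1/3)·6/13 = -2/13 ≠ 1/6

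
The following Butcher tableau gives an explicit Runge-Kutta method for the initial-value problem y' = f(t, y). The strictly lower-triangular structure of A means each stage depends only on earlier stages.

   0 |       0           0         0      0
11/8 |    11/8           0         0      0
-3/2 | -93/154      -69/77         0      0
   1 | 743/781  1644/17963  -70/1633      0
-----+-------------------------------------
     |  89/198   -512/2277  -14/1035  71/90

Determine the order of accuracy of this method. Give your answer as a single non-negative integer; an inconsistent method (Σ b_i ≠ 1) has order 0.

b = (89/198, -512/2277, -14/1035, 71/90)
c = (0, 11/8, -3/2, 1)
Ac = (0, 0, -69/56, 27/142)
Σ b_i: 89/198·1 + (-512/2277)·1 + (-14/1035)·1 + 71/90·1 = 1 ✓
b·c: (-512/2277)·11/8 + (-14/1035)·(-3/2) + 71/90·1 = 1/2 ✓
b·c²: (-512/2277)·121/64 + (-14/1035)·9/4 + 71/90·1 = 1/3 ✓
b·Ac: (-14/1035)·(-69/56) + 71/90·27/142 = 1/6 ✓
b·c³: (-512/2277)·1331/512 + (-14/1035)·(-27/8) + 71/90·1 = 1/4 ✓
b·(c∘Ac): (-14/1035)·207/112 + 71/90·27/142 = 1/8 ✓
b·Ac²: (-14/1035)·(-759/448) + 71/90·87/1136 = 1/12 ✓
b·A²c: 71/90·15/284 = 1/24 ✓; 4 stages ⇒ order 4.

4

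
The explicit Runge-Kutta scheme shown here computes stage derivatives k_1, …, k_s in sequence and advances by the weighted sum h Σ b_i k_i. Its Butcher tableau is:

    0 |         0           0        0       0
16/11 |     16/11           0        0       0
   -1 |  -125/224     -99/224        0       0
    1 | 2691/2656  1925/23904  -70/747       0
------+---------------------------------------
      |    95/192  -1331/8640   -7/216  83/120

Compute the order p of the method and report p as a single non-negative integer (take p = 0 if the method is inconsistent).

4

b = (95/192, -1331/8640, -7/216, 83/120)
c = (0, 16/11, -1, 1)
Ac = (0, 0, -9/14, 35/166)
Σ b_i: 95/192·1 + (-1331/8640)·1 + (-7/216)·1 + 83/120·1 = 1 ✓
b·c: (-1331/8640)·16/11 + (-7/216)·(-1) + 83/120·1 = 1/2 ✓
b·c²: (-1331/8640)·256/121 + (-7/216)·1 + 83/120·1 = 1/3 ✓
b·Ac: (-7/216)·(-9/14) + 83/120·35/166 = 1/6 ✓
b·c³: (-1331/8640)·4096/1331 + (-7/216)·(-1) + 83/120·1 = 1/4 ✓
b·(c∘Ac): (-7/216)·9/14 + 83/120·35/166 = 1/8 ✓
b·Ac²: (-7/216)·(-72/77) + 83/120·70/913 = 1/12 ✓
b·A²c: 83/120·5/83 = 1/24 ✓; 4 stages ⇒ order 4.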